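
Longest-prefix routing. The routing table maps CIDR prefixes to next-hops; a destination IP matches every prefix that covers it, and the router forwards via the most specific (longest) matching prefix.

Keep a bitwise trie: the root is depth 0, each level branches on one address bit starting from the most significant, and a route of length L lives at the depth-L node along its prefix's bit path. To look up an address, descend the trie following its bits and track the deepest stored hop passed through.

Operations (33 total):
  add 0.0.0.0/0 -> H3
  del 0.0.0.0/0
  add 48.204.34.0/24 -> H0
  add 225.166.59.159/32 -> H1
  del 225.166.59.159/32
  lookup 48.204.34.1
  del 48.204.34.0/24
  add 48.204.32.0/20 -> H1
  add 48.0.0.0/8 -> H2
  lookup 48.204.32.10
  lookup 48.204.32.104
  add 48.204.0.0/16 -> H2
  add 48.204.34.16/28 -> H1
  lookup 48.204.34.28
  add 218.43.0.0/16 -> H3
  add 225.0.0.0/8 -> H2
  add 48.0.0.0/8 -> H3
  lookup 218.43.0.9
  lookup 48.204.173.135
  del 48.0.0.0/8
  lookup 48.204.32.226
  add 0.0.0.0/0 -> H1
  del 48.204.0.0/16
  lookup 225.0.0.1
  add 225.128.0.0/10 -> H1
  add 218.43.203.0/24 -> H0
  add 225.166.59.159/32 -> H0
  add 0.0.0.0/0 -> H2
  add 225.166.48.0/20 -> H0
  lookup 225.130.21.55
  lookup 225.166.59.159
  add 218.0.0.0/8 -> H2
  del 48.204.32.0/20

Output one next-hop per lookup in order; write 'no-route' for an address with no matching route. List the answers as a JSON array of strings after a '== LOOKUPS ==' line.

Trace:
  add 0.0.0.0/0 -> H3 at depth 0
  - 0.0.0.0/0 clear@0
  add 48.204.34.0/24 -> H0 at depth 24
  add 225.166.59.159/32 -> H1 at depth 32
  - 225.166.59.159/32 clear@32
  ? 48.204.34.1  path d0:-→d1:-→d2:-→d3:-→d4:-→d5:-→d6:-→d7:-→d8:-→d9:-→d10:-→d11:-→d12:-→d13:-→d14:-→d15:-→d16:-→d17:-→d18:-→d19:-→d20:-→d21:-→d22:-→d23:-→d24:H0  best=H0
  - 48.204.34.0/24 clear@24
  add 48.204.32.0/20 -> H1 at depth 20
  add 48.0.0.0/8 -> H2 at depth 8
  ? 48.204.32.10  path d0:-→d1:-→d2:-→d3:-→d4:-→d5:-→d6:-→d7:-→d8:H2→d9:-→d10:-→d11:-→d12:-→d13:-→d14:-→d15:-→d16:-→d17:-→d18:-→d19:-→d20:H1→d21:-→d22:-  best=H1
  ? 48.204.32.104  path d0:-→d1:-→d2:-→d3:-→d4:-→d5:-→d6:-→d7:-→d8:H2→d9:-→d10:-→d11:-→d12:-→d13:-→d14:-→d15:-→d16:-→d17:-→d18:-→d19:-→d20:H1→d21:-→d22:-  best=H1
  add 48.204.0.0/16 -> H2 at depth 16
  add 48.204.34.16/28 -> H1 at depth 28
  ? 48.204.34.28  path d0:-→d1:-→d2:-→d3:-→d4:-→d5:-→d6:-→d7:-→d8:H2→d9:-→d10:-→d11:-→d12:-→d13:-→d14:-→d15:-→d16:H2→d17:-→d18:-→d19:-→d20:H1→d21:-→d22:-→d23:-→d24:-→d25:-→d26:-→d27:-→d28:H1  best=H1
  add 218.43.0.0/16 -> H3 at depth 16
  add 225.0.0.0/8 -> H2 at depth 8
  add 48.0.0.0/8 -> H3 at depth 8
  ? 218.43.0.9  path d0:-→d1:-→d2:-→d3:-→d4:-→d5:-→d6:-→d7:-→d8:-→d9:-→d10:-→d11:-→d12:-→d13:-→d14:-→d15:-→d16:H3  best=H3
  ? 48.204.173.135  path d0:-→d1:-→d2:-→d3:-→d4:-→d5:-→d6:-→d7:-→d8:H3→d9:-→d10:-→d11:-→d12:-→d13:-→d14:-→d15:-→d16:H2  best=H2
  - 48.0.0.0/8 clear@8
  ? 48.204.32.226  path d0:-→d1:-→d2:-→d3:-→d4:-→d5:-→d6:-→d7:-→d8:-→d9:-→d10:-→d11:-→d12:-→d13:-→d14:-→d15:-→d16:H2→d17:-→d18:-→d19:-→d20:H1→d21:-→d22:-  best=H1
  add 0.0.0.0/0 -> H1 at depth 0
  - 48.204.0.0/16 clear@16
  ? 225.0.0.1  path d0:H1→d1:-→d2:-→d3:-→d4:-→d5:-→d6:-→d7:-→d8:H2  best=H2
  add 225.128.0.0/10 -> H1 at depth 10
  add 218.43.203.0/24 -> H0 at depth 24
  add 225.166.59.159/32 -> H0 at depth 32
  add 0.0.0.0/0 -> H2 at depth 0
  add 225.166.48.0/20 -> H0 at depth 20
  ? 225.130.21.55  path d0:H2→d1:-→d2:-→d3:-→d4:-→d5:-→d6:-→d7:-→d8:H2→d9:-→d10:H1  best=H1
  ? 225.166.59.159  path d0:H2→d1:-→d2:-→d3:-→d4:-→d5:-→d6:-→d7:-→d8:H2→d9:-→d10:H1→d11:-→d12:-→d13:-→d14:-→d15:-→d16:-→d17:-→d18:-→d19:-→d20:H0→d21:-→d22:-→d23:-→d24:-→d25:-→d26:-→d27:-→d28:-→d29:-→d30:-→d31:-→d32:H0  best=H0
  add 218.0.0.0/8 -> H2 at depth 8
  - 48.204.32.0/20 clear@20

== LOOKUPS ==
["H0","H1","H1","H1","H3","H2","H1","H2","H1","H0"]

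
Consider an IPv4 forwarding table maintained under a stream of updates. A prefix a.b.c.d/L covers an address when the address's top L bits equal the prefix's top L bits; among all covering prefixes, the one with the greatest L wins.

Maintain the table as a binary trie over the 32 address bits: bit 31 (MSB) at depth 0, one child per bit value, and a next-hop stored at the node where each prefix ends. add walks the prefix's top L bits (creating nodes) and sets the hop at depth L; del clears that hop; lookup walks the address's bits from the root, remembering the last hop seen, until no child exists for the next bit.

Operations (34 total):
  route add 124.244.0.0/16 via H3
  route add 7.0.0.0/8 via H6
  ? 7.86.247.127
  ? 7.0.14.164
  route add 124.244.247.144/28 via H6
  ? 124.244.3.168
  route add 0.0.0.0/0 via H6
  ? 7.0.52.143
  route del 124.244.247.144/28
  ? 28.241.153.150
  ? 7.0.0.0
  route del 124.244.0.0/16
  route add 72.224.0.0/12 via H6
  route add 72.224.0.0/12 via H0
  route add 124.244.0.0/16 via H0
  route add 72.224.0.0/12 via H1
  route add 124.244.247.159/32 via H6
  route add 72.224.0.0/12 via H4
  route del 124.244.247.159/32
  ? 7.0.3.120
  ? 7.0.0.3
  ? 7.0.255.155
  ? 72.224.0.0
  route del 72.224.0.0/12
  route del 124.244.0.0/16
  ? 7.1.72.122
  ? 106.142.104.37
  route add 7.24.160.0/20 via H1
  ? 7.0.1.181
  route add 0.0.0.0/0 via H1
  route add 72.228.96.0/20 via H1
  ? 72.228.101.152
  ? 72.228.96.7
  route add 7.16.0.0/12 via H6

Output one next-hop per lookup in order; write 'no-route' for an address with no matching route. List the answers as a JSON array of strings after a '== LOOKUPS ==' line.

Apply in order:
  + 124.244.0.0/16 (H3) depth=16
  + 7.0.0.0/8 (H6) depth=8
  Q 7.86.247.127: descend 00000111 ; hops seen [H6] ; pick H6
  Q 7.0.14.164: descend 00000111 ; hops seen [H6] ; pick H6
  + 124.244.247.144/28 (H6) depth=28
  Q 124.244.3.168: descend 0111110011110100 ; hops seen [H3] ; pick H3
  + 0.0.0.0/0 (H6) depth=0
  Q 7.0.52.143: descend 00000111 ; hops seen [H6,H6] ; pick H6
  - 124.244.247.144/28 clear@28
  Q 28.241.153.150: descend 000 ; hops seen [H6] ; pick H6
  Q 7.0.0.0: descend 00000111 ; hops seen [H6,H6] ; pick H6
  - 124.244.0.0/16 clear@16
  + 72.224.0.0/12 (H6) depth=12
  + 72.224.0.0/12 (H0) depth=12
  + 124.244.0.0/16 (H0) depth=16
  + 72.224.0.0/12 (H1) depth=12
  + 124.244.247.159/32 (H6) depth=32
  + 72.224.0.0/12 (H4) depth=12
  - 124.244.247.159/32 clear@32
  Q 7.0.3.120: descend 00000111 ; hops seen [H6,H6] ; pick H6
  Q 7.0.0.3: descend 00000111 ; hops seen [H6,H6] ; pick H6
  Q 7.0.255.155: descend 00000111 ; hops seen [H6,H6] ; pick H6
  Q 72.224.0.0: descend 010010001110 ; hops seen [H6,H4] ; pick H4
  - 72.224.0.0/12 clear@12
  - 124.244.0.0/16 clear@16
  Q 7.1.72.122: descend 00000111 ; hops seen [H6,H6] ; pick H6
  Q 106.142.104.37: descend 011 ; hops seen [H6] ; pick H6
  + 7.24.160.0/20 (H1) depth=20
  Q 7.0.1.181: descend 00000111000 ; hops seen [H6,H6] ; pick H6
  + 0.0.0.0/0 (H1) depth=0
  + 72.228.96.0/20 (H1) depth=20
  Q 72.228.101.152: descend 01001000111001000110 ; hops seen [H1,H1] ; pick H1
  Q 72.228.96.7: descend 01001000111001000110 ; hops seen [H1,H1] ; pick H1
  + 7.16.0.0/12 (H6) depth=12

== LOOKUPS ==
["H6","H6","H3","H6","H6","H6","H6","H6","H6","H4","H6","H6","H6","H1","H1"]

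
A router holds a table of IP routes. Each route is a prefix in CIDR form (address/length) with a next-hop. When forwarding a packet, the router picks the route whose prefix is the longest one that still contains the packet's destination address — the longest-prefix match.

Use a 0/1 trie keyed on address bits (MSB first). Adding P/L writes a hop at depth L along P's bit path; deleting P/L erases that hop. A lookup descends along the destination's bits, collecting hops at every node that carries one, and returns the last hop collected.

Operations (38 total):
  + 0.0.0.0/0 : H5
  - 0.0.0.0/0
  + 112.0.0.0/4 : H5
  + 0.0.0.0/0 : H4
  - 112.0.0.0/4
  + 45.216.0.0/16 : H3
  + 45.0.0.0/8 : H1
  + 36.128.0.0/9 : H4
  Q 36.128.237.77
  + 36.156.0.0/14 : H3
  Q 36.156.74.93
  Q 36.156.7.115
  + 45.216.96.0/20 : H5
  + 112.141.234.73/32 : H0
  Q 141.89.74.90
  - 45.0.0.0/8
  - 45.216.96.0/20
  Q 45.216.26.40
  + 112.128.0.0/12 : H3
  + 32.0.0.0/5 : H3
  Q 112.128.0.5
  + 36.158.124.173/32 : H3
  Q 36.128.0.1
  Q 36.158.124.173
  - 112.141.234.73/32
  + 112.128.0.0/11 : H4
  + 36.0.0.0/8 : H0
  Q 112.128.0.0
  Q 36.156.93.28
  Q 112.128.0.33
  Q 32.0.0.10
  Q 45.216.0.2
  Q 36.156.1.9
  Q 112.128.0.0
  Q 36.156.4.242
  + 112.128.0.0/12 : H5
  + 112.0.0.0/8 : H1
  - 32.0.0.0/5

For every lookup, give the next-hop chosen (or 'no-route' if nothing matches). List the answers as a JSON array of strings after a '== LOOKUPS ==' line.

Apply in order:
  add 0.0.0.0/0 -> H5 at depth 0
  - 0.0.0.0/0 clear@0
  add 112.0.0.0/4 -> H5 at depth 4
  add 0.0.0.0/0 -> H4 at depth 0
  - 112.0.0.0/4 clear@4
  add 45.216.0.0/16 -> H3 at depth 16
  add 45.0.0.0/8 -> H1 at depth 8
  add 36.128.0.0/9 -> H4 at depth 9
  Q 36.128.237.77: descend 001001001 ; hops seen [H4,H4] ; pick H4
  add 36.156.0.0/14 -> H3 at depth 14
  Q 36.156.74.93: descend 00100100100111 ; hops seen [H4,H4,H3] ; pick H3
  Q 36.156.7.115: descend 00100100100111 ; hops seen [H4,H4,H3] ; pick H3
  add 45.216.96.0/20 -> H5 at depth 20
  add 112.141.234.73/32 -> H0 at depth 32
  Q 141.89.74.90: descend ε ; hops seen [H4] ; pick H4
  - 45.0.0.0/8 clear@8
  - 45.216.96.0/20 clear@20
  Q 45.216.26.40: descend 00101101110110000 ; hops seen [H4,H3] ; pick H3
  add 112.128.0.0/12 -> H3 at depth 12
  add 32.0.0.0/5 -> H3 at depth 5
  Q 112.128.0.5: descend 011100001000 ; hops seen [H4,H3] ; pick H3
  add 36.158.124.173/32 -> H3 at depth 32
  Q 36.128.0.1: descend 00100100100 ; hops seen [H4,H3,H4] ; pick H4
  Q 36.158.124.173: descend 00100100100111100111110010101101 ; hops seen [H4,H3,H4,H3,H3] ; pick H3
  - 112.141.234.73/32 clear@32
  add 112.128.0.0/11 -> H4 at depth 11
  add 36.0.0.0/8 -> H0 at depth 8
  Q 112.128.0.0: descend 011100001000 ; hops seen [H4,H4,H3] ; pick H3
  Q 36.156.93.28: descend 00100100100111 ; hops seen [H4,H3,H0,H4,H3] ; pick H3
  Q 112.128.0.33: descend 011100001000 ; hops seen [H4,H4,H3] ; pick H3
  Q 32.0.0.10: descend 00100 ; hops seen [H4,H3] ; pick H3
  Q 45.216.0.2: descend 00101101110110000 ; hops seen [H4,H3] ; pick H3
  Q 36.156.1.9: descend 00100100100111 ; hops seen [H4,H3,H0,H4,H3] ; pick H3
  Q 112.128.0.0: descend 011100001000 ; hops seen [H4,H4,H3] ; pick H3
  Q 36.156.4.242: descend 00100100100111 ; hops seen [H4,H3,H0,H4,H3] ; pick H3
  add 112.128.0.0/12 -> H5 at depth 12
  add 112.0.0.0/8 -> H1 at depth 8
  - 32.0.0.0/5 clear@5

== LOOKUPS ==
["H4","H3","H3","H4","H3","H3","H4","H3","H3","H3","H3","H3","H3","H3","H3","H3"]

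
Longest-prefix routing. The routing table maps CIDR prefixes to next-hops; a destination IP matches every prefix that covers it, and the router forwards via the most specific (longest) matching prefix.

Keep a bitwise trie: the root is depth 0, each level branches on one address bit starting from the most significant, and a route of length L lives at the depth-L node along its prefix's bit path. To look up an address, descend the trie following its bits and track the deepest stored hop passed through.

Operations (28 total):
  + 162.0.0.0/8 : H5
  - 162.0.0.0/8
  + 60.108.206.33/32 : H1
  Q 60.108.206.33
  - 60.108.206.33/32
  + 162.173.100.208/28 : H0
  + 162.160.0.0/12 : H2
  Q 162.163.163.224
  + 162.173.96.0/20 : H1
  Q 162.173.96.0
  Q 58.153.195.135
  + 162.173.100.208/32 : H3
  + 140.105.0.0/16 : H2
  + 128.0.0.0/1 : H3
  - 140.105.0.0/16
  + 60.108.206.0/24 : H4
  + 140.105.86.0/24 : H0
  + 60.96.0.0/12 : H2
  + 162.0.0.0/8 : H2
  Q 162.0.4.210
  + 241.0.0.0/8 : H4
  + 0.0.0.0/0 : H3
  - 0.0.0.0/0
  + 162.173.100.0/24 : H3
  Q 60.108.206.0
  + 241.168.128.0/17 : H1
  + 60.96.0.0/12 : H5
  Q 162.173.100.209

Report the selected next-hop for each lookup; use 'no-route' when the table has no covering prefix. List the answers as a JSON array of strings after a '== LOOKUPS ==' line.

Apply in order:
  add 162.0.0.0/8 -> H5 at depth 8
  - 162.0.0.0/8 clear@8
  add 60.108.206.33/32 -> H1 at depth 32
  Q 60.108.206.33: descend 00111100011011001100111000100001 ; hops seen [H1] ; pick H1
  - 60.108.206.33/32 clear@32
  add 162.173.100.208/28 -> H0 at depth 28
  add 162.160.0.0/12 -> H2 at depth 12
  Q 162.163.163.224: descend 101000101010 ; hops seen [H2] ; pick H2
  add 162.173.96.0/20 -> H1 at depth 20
  Q 162.173.96.0: descend 101000101010110101100 ; hops seen [H2,H1] ; pick H1
  Q 58.153.195.135: descend 00111 ; hops seen [∅] ; pick no-route
  add 162.173.100.208/32 -> H3 at depth 32
  add 140.105.0.0/16 -> H2 at depth 16
  add 128.0.0.0/1 -> H3 at depth 1
  - 140.105.0.0/16 clear@16
  add 60.108.206.0/24 -> H4 at depth 24
  add 140.105.86.0/24 -> H0 at depth 24
  add 60.96.0.0/12 -> H2 at depth 12
  add 162.0.0.0/8 -> H2 at depth 8
  Q 162.0.4.210: descend 10100010 ; hops seen [H3,H2] ; pick H2
  add 241.0.0.0/8 -> H4 at depth 8
  add 0.0.0.0/0 -> H3 at depth 0
  - 0.0.0.0/0 clear@0
  add 162.173.100.0/24 -> H3 at depth 24
  Q 60.108.206.0: descend 00111100011011001100111000 ; hops seen [H2,H4] ; pick H4
  add 241.168.128.0/17 -> H1 at depth 17
  add 60.96.0.0/12 -> H5 at depth 12
  Q 162.173.100.209: descend 1010001010101101011001001101000 ; hops seen [H3,H2,H2,H1,H3,H0] ; pick H0

== LOOKUPS ==
["H1","H2","H1","no-route","H2","H4","H0"]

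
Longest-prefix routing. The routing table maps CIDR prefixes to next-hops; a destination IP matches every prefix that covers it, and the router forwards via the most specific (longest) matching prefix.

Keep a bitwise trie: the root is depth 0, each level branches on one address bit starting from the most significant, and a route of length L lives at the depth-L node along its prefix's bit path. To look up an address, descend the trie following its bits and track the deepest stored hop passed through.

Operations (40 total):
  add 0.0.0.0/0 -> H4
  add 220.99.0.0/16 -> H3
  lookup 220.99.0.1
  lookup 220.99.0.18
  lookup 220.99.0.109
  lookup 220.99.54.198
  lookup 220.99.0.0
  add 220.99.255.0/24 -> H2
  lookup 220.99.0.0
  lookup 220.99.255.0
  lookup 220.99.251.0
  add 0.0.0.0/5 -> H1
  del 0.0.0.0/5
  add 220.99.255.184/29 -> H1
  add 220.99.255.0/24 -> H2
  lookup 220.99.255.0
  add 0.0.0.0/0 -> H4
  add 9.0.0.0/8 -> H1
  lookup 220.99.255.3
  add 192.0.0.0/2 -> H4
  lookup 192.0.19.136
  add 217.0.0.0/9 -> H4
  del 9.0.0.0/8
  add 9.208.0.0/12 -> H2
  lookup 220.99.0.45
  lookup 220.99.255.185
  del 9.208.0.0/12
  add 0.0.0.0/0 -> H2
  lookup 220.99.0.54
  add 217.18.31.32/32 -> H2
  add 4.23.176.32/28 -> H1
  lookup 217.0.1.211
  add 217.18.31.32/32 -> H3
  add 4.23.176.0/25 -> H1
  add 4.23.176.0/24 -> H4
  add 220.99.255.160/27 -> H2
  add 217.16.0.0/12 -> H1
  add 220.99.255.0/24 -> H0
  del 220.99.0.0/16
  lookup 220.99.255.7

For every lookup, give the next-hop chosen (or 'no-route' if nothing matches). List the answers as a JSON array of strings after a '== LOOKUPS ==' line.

Trace:
  add 0.0.0.0/0 -> H4 at depth 0
  add 220.99.0.0/16 -> H3 at depth 16
  ? 220.99.0.1  path d0:H4→d1:-→d2:-→d3:-→d4:-→d5:-→d6:-→d7:-→d8:-→d9:-→d10:-→d11:-→d12:-→d13:-→d14:-→d15:-→d16:H3  best=H3
  ? 220.99.0.18  path d0:H4→d1:-→d2:-→d3:-→d4:-→d5:-→d6:-→d7:-→d8:-→d9:-→d10:-→d11:-→d12:-→d13:-→d14:-→d15:-→d16:H3  best=H3
  ? 220.99.0.109  path d0:H4→d1:-→d2:-→d3:-→d4:-→d5:-→d6:-→d7:-→d8:-→d9:-→d10:-→d11:-→d12:-→d13:-→d14:-→d15:-→d16:H3  best=H3
  ? 220.99.54.198  path d0:H4→d1:-→d2:-→d3:-→d4:-→d5:-→d6:-→d7:-→d8:-→d9:-→d10:-→d11:-→d12:-→d13:-→d14:-→d15:-→d16:H3  best=H3
  ? 220.99.0.0  path d0:H4→d1:-→d2:-→d3:-→d4:-→d5:-→d6:-→d7:-→d8:-→d9:-→d10:-→d11:-→d12:-→d13:-→d14:-→d15:-→d16:H3  best=H3
  add 220.99.255.0/24 -> H2 at depth 24
  ? 220.99.0.0  path d0:H4→d1:-→d2:-→d3:-→d4:-→d5:-→d6:-→d7:-→d8:-→d9:-→d10:-→d11:-→d12:-→d13:-→d14:-→d15:-→d16:H3  best=H3
  ? 220.99.255.0  path d0:H4→d1:-→d2:-→d3:-→d4:-→d5:-→d6:-→d7:-→d8:-→d9:-→d10:-→d11:-→d12:-→d13:-→d14:-→d15:-→d16:H3→d17:-→d18:-→d19:-→d20:-→d21:-→d22:-→d23:-→d24:H2  best=H2
  ? 220.99.251.0  path d0:H4→d1:-→d2:-→d3:-→d4:-→d5:-→d6:-→d7:-→d8:-→d9:-→d10:-→d11:-→d12:-→d13:-→d14:-→d15:-→d16:H3→d17:-→d18:-→d19:-→d20:-→d21:-  best=H3
  add 0.0.0.0/5 -> H1 at depth 5
  - 0.0.0.0/5 clear@5
  add 220.99.255.184/29 -> H1 at depth 29
  add 220.99.255.0/24 -> H2 at depth 24
  ? 220.99.255.0  path d0:H4→d1:-→d2:-→d3:-→d4:-→d5:-→d6:-→d7:-→d8:-→d9:-→d10:-→d11:-→d12:-→d13:-→d14:-→d15:-→d16:H3→d17:-→d18:-→d19:-→d20:-→d21:-→d22:-→d23:-→d24:H2  best=H2
  add 0.0.0.0/0 -> H4 at depth 0
  add 9.0.0.0/8 -> H1 at depth 8
  ? 220.99.255.3  path d0:H4→d1:-→d2:-→d3:-→d4:-→d5:-→d6:-→d7:-→d8:-→d9:-→d10:-→d11:-→d12:-→d13:-→d14:-→d15:-→d16:H3→d17:-→d18:-→d19:-→d20:-→d21:-→d22:-→d23:-→d24:H2  best=H2
  add 192.0.0.0/2 -> H4 at depth 2
  ? 192.0.19.136  path d0:H4→d1:-→d2:H4→d3:-  best=H4
  add 217.0.0.0/9 -> H4 at depth 9
  - 9.0.0.0/8 clear@8
  add 9.208.0.0/12 -> H2 at depth 12
  ? 220.99.0.45  path d0:H4→d1:-→d2:H4→d3:-→d4:-→d5:-→d6:-→d7:-→d8:-→d9:-→d10:-→d11:-→d12:-→d13:-→d14:-→d15:-→d16:H3  best=H3
  ? 220.99.255.185  path d0:H4→d1:-→d2:H4→d3:-→d4:-→d5:-→d6:-→d7:-→d8:-→d9:-→d10:-→d11:-→d12:-→d13:-→d14:-→d15:-→d16:H3→d17:-→d18:-→d19:-→d20:-→d21:-→d22:-→d23:-→d24:H2→d25:-→d26:-→d27:-→d28:-→d29:H1  best=H1
  - 9.208.0.0/12 clear@12
  add 0.0.0.0/0 -> H2 at depth 0
  ? 220.99.0.54  path d0:H2→d1:-→d2:H4→d3:-→d4:-→d5:-→d6:-→d7:-→d8:-→d9:-→d10:-→d11:-→d12:-→d13:-→d14:-→d15:-→d16:H3  best=H3
  add 217.18.31.32/32 -> H2 at depth 32
  add 4.23.176.32/28 -> H1 at depth 28
  ? 217.0.1.211  path d0:H2→d1:-→d2:H4→d3:-→d4:-→d5:-→d6:-→d7:-→d8:-→d9:H4→d10:-→d11:-  best=H4
  add 217.18.31.32/32 -> H3 at depth 32
  add 4.23.176.0/25 -> H1 at depth 25
  add 4.23.176.0/24 -> H4 at depth 24
  add 220.99.255.160/27 -> H2 at depth 27
  add 217.16.0.0/12 -> H1 at depth 12
  add 220.99.255.0/24 -> H0 at depth 24
  - 220.99.0.0/16 clear@16
  ? 220.99.255.7  path d0:H2→d1:-→d2:H4→d3:-→d4:-→d5:-→d6:-→d7:-→d8:-→d9:-→d10:-→d11:-→d12:-→d13:-→d14:-→d15:-→d16:-→d17:-→d18:-→d19:-→d20:-→d21:-→d22:-→d23:-→d24:H0  best=H0

== LOOKUPS ==
["H3","H3","H3","H3","H3","H3","H2","H3","H2","H2","H4","H3","H1","H3","H4","H0"]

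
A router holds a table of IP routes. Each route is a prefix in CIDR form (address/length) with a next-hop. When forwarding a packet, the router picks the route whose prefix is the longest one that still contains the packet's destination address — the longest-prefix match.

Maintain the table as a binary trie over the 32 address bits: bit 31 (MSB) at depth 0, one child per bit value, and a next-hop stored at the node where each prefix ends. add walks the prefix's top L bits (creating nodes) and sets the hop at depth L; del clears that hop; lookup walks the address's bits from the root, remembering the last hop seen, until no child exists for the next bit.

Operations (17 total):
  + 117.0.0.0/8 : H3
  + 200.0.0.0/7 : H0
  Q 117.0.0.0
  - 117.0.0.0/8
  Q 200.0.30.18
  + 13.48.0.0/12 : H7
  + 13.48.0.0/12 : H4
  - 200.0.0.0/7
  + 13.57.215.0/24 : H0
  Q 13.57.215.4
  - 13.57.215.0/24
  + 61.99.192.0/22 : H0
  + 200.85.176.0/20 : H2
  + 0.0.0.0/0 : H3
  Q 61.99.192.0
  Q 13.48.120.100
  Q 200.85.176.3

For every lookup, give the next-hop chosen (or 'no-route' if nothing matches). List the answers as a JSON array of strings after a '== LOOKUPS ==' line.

Trace:
  + 117.0.0.0/8 (H3) depth=8
  + 200.0.0.0/7 (H0) depth=7
  ? 117.0.0.0  path d0:-→d1:-→d2:-→d3:-→d4:-→d5:-→d6:-→d7:-→d8:H3  best=H3
  - 117.0.0.0/8 clear@8
  ? 200.0.30.18  path d0:-→d1:-→d2:-→d3:-→d4:-→d5:-→d6:-→d7:H0  best=H0
  + 13.48.0.0/12 (H7) depth=12
  + 13.48.0.0/12 (H4) depth=12
  - 200.0.0.0/7 clear@7
  + 13.57.215.0/24 (H0) depth=24
  ? 13.57.215.4  path d0:-→d1:-→d2:-→d3:-→d4:-→d5:-→d6:-→d7:-→d8:-→d9:-→d10:-→d11:-→d12:H4→d13:-→d14:-→d15:-→d16:-→d17:-→d18:-→d19:-→d20:-→d21:-→d22:-→d23:-→d24:H0  best=H0
  - 13.57.215.0/24 clear@24
  + 61.99.192.0/22 (H0) depth=22
  + 200.85.176.0/20 (H2) depth=20
  + 0.0.0.0/0 (H3) depth=0
  ? 61.99.192.0  path d0:H3→d1:-→d2:-→d3:-→d4:-→d5:-→d6:-→d7:-→d8:-→d9:-→d10:-→d11:-→d12:-→d13:-→d14:-→d15:-→d16:-→d17:-→d18:-→d19:-→d20:-→d21:-→d22:H0  best=H0
  ? 13.48.120.100  path d0:H3→d1:-→d2:-→d3:-→d4:-→d5:-→d6:-→d7:-→d8:-→d9:-→d10:-→d11:-→d12:H4  best=H4
  ? 200.85.176.3  path d0:H3→d1:-→d2:-→d3:-→d4:-→d5:-→d6:-→d7:-→d8:-→d9:-→d10:-→d11:-→d12:-→d13:-→d14:-→d15:-→d16:-→d17:-→d18:-→d19:-→d20:H2  best=H2

== LOOKUPS ==
["H3","H0","H0","H0","H4","H2"]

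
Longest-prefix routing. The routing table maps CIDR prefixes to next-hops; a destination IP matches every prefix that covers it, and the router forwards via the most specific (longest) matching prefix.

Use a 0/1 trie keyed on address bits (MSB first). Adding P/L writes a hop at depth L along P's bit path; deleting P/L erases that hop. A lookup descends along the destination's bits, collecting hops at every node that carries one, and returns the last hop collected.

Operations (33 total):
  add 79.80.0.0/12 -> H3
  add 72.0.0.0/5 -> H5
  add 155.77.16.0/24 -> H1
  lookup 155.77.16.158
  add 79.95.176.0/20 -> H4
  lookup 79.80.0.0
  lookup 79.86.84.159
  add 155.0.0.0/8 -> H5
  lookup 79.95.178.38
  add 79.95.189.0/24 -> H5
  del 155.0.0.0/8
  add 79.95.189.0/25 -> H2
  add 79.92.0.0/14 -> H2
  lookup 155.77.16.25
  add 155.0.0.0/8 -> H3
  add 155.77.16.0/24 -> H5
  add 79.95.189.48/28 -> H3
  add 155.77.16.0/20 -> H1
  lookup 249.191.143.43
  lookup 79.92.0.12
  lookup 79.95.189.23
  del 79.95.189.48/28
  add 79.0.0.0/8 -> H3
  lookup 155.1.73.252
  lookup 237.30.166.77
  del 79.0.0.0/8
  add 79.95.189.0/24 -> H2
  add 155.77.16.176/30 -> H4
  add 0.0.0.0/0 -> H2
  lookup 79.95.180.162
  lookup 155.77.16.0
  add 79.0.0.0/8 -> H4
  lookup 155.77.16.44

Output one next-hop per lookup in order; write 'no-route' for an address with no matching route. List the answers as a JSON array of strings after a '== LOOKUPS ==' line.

Apply in order:
  add 79.80.0.0/12 -> H3 at depth 12
  add 72.0.0.0/5 -> H5 at depth 5
  add 155.77.16.0/24 -> H1 at depth 24
  lookup 155.77.16.158: bits 100110110100110100010000 walk d0:-→d1:-→d2:-→d3:-→d4:-→d5:-→d6:-→d7:-→d8:-→d9:-→d10:-→d11:-→d12:-→d13:-→d14:-→d15:-→d16:-→d17:-→d18:-→d19:-→d20:-→d21:-→d22:-→d23:-→d24:H1 -> H1
  add 79.95.176.0/20 -> H4 at depth 20
  lookup 79.80.0.0: bits 010011110101 walk d0:-→d1:-→d2:-→d3:-→d4:-→d5:H5→d6:-→d7:-→d8:-→d9:-→d10:-→d11:-→d12:H3 -> H3
  lookup 79.86.84.159: bits 010011110101 walk d0:-→d1:-→d2:-→d3:-→d4:-→d5:H5→d6:-→d7:-→d8:-→d9:-→d10:-→d11:-→d12:H3 -> H3
  add 155.0.0.0/8 -> H5 at depth 8
  lookup 79.95.178.38: bits 01001111010111111011 walk d0:-→d1:-→d2:-→d3:-→d4:-→d5:H5→d6:-→d7:-→d8:-→d9:-→d10:-→d11:-→d12:H3→d13:-→d14:-→d15:-→d16:-→d17:-→d18:-→d19:-→d20:H4 -> H4
  add 79.95.189.0/24 -> H5 at depth 24
  - 155.0.0.0/8 clear@8
  add 79.95.189.0/25 -> H2 at depth 25
  add 79.92.0.0/14 -> H2 at depth 14
  lookup 155.77.16.25: bits 100110110100110100010000 walk d0:-→d1:-→d2:-→d3:-→d4:-→d5:-→d6:-→d7:-→d8:-→d9:-→d10:-→d11:-→d12:-→d13:-→d14:-→d15:-→d16:-→d17:-→d18:-→d19:-→d20:-→d21:-→d22:-→d23:-→d24:H1 -> H1
  add 155.0.0.0/8 -> H3 at depth 8
  add 155.77.16.0/24 -> H5 at depth 24
  add 79.95.189.48/28 -> H3 at depth 28
  add 155.77.16.0/20 -> H1 at depth 20
  lookup 249.191.143.43: bits 1 walk d0:-→d1:- -> no-route
  lookup 79.92.0.12: bits 01001111010111 walk d0:-→d1:-→d2:-→d3:-→d4:-→d5:H5→d6:-→d7:-→d8:-→d9:-→d10:-→d11:-→d12:H3→d13:-→d14:H2 -> H2
  lookup 79.95.189.23: bits 01001111010111111011110100 walk d0:-→d1:-→d2:-→d3:-→d4:-→d5:H5→d6:-→d7:-→d8:-→d9:-→d10:-→d11:-→d12:H3→d13:-→d14:H2→d15:-→d16:-→d17:-→d18:-→d19:-→d20:H4→d21:-→d22:-→d23:-→d24:H5→d25:H2→d26:- -> H2
  - 79.95.189.48/28 clear@28
  add 79.0.0.0/8 -> H3 at depth 8
  lookup 155.1.73.252: bits 100110110 walk d0:-→d1:-→d2:-→d3:-→d4:-→d5:-→d6:-→d7:-→d8:H3→d9:- -> H3
  lookup 237.30.166.77: bits 1 walk d0:-→d1:- -> no-route
  - 79.0.0.0/8 clear@8
  add 79.95.189.0/24 -> H2 at depth 24
  add 155.77.16.176/30 -> H4 at depth 30
  add 0.0.0.0/0 -> H2 at depth 0
  lookup 79.95.180.162: bits 01001111010111111011 walk d0:H2→d1:-→d2:-→d3:-→d4:-→d5:H5→d6:-→d7:-→d8:-→d9:-→d10:-→d11:-→d12:H3→d13:-→d14:H2→d15:-→d16:-→d17:-→d18:-→d19:-→d20:H4 -> H4
  lookup 155.77.16.0: bits 100110110100110100010000 walk d0:H2→d1:-→d2:-→d3:-→d4:-→d5:-→d6:-→d7:-→d8:H3→d9:-→d10:-→d11:-→d12:-→d13:-→d14:-→d15:-→d16:-→d17:-→d18:-→d19:-→d20:H1→d21:-→d22:-→d23:-→d24:H5 -> H5
  add 79.0.0.0/8 -> H4 at depth 8
  lookup 155.77.16.44: bits 100110110100110100010000 walk d0:H2→d1:-→d2:-→d3:-→d4:-→d5:-→d6:-→d7:-→d8:H3→d9:-→d10:-→d11:-→d12:-→d13:-→d14:-→d15:-→d16:-→d17:-→d18:-→d19:-→d20:H1→d21:-→d22:-→d23:-→d24:H5 -> H5

== LOOKUPS ==
["H1","H3","H3","H4","H1","no-route","H2","H2","H3","no-route","H4","H5","H5"]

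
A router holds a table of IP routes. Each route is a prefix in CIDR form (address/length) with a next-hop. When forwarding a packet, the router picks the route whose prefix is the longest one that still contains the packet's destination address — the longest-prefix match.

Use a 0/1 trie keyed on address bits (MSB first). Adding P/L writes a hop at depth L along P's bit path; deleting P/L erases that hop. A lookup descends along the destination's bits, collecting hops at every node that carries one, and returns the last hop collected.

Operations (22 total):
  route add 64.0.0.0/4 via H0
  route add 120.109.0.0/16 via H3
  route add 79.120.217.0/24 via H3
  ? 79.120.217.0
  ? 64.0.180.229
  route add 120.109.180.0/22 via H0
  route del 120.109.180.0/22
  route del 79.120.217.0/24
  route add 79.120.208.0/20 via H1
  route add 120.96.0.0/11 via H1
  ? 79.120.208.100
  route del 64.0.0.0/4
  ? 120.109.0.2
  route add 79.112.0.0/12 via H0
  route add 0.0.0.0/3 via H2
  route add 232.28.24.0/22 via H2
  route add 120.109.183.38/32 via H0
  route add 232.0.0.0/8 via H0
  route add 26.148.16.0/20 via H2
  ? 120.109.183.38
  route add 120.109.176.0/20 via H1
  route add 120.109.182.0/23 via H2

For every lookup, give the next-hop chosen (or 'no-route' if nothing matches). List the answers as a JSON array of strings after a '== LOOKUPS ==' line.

Process each operation:
  add 64.0.0.0/4 -> H0 at depth 4
  add 120.109.0.0/16 -> H3 at depth 16
  add 79.120.217.0/24 -> H3 at depth 24
  lookup 79.120.217.0: bits 010011110111100011011001 walk d0:-→d1:-→d2:-→d3:-→d4:H0→d5:-→d6:-→d7:-→d8:-→d9:-→d10:-→d11:-→d12:-→d13:-→d14:-→d15:-→d16:-→d17:-→d18:-→d19:-→d20:-→d21:-→d22:-→d23:-→d24:H3 -> H3
  lookup 64.0.180.229: bits 0100 walk d0:-→d1:-→d2:-→d3:-→d4:H0 -> H0
  add 120.109.180.0/22 -> H0 at depth 22
  - 120.109.180.0/22 clear@22
  - 79.120.217.0/24 clear@24
  add 79.120.208.0/20 -> H1 at depth 20
  add 120.96.0.0/11 -> H1 at depth 11
  lookup 79.120.208.100: bits 01001111011110001101 walk d0:-→d1:-→d2:-→d3:-→d4:H0→d5:-→d6:-→d7:-→d8:-→d9:-→d10:-→d11:-→d12:-→d13:-→d14:-→d15:-→d16:-→d17:-→d18:-→d19:-→d20:H1 -> H1
  - 64.0.0.0/4 clear@4
  lookup 120.109.0.2: bits 0111100001101101 walk d0:-→d1:-→d2:-→d3:-→d4:-→d5:-→d6:-→d7:-→d8:-→d9:-→d10:-→d11:H1→d12:-→d13:-→d14:-→d15:-→d16:H3 -> H3
  add 79.112.0.0/12 -> H0 at depth 12
  add 0.0.0.0/3 -> H2 at depth 3
  add 232.28.24.0/22 -> H2 at depth 22
  add 120.109.183.38/32 -> H0 at depth 32
  add 232.0.0.0/8 -> H0 at depth 8
  add 26.148.16.0/20 -> H2 at depth 20
  lookup 120.109.183.38: bits 01111000011011011011011100100110 walk d0:-→d1:-→d2:-→d3:-→d4:-→d5:-→d6:-→d7:-→d8:-→d9:-→d10:-→d11:H1→d12:-→d13:-→d14:-→d15:-→d16:H3→d17:-→d18:-→d19:-→d20:-→d21:-→d22:-→d23:-→d24:-→d25:-→d26:-→d27:-→d28:-→d29:-→d30:-→d31:-→d32:H0 -> H0
  add 120.109.176.0/20 -> H1 at depth 20
  add 120.109.182.0/23 -> H2 at depth 23

== LOOKUPS ==
["H3","H0","H1","H3","H0"]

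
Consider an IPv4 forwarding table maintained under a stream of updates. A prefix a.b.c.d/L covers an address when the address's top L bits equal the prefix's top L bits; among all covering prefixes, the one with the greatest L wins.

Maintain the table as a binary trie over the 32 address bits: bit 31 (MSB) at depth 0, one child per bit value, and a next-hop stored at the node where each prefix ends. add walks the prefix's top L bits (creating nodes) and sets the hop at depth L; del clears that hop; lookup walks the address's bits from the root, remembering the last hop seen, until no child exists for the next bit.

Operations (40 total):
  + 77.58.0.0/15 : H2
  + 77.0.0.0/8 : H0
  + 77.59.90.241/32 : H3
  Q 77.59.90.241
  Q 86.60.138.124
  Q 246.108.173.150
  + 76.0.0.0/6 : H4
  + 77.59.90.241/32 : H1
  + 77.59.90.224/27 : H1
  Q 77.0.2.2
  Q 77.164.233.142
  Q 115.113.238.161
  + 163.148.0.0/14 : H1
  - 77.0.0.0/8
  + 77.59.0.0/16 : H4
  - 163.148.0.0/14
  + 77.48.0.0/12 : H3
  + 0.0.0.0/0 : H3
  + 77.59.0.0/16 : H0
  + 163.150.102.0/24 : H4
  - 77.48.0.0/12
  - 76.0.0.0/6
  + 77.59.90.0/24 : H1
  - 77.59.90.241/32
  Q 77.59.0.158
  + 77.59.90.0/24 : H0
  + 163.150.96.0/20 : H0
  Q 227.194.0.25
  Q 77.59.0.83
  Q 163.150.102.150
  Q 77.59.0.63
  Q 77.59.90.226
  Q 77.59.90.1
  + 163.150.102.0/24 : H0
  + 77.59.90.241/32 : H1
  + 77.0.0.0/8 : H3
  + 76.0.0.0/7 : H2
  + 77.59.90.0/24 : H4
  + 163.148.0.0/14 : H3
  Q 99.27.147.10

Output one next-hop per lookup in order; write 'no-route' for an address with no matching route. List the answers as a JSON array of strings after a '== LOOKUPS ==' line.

Trace:
  add 77.58.0.0/15 -> H2 at depth 15
  add 77.0.0.0/8 -> H0 at depth 8
  add 77.59.90.241/32 -> H3 at depth 32
  ? 77.59.90.241  path d0:-→d1:-→d2:-→d3:-→d4:-→d5:-→d6:-→d7:-→d8:H0→d9:-→d10:-→d11:-→d12:-→d13:-→d14:-→d15:H2→d16:-→d17:-→d18:-→d19:-→d20:-→d21:-→d22:-→d23:-→d24:-→d25:-→d26:-→d27:-→d28:-→d29:-→d30:-→d31:-→d32:H3  best=H3
  ? 86.60.138.124  path d0:-→d1:-→d2:-→d3:-  best=no-route
  ? 246.108.173.150  path d0:-  best=no-route
  add 76.0.0.0/6 -> H4 at depth 6
  add 77.59.90.241/32 -> H1 at depth 32
  add 77.59.90.224/27 -> H1 at depth 27
  ? 77.0.2.2  path d0:-→d1:-→d2:-→d3:-→d4:-→d5:-→d6:H4→d7:-→d8:H0→d9:-→d10:-  best=H0
  ? 77.164.233.142  path d0:-→d1:-→d2:-→d3:-→d4:-→d5:-→d6:H4→d7:-→d8:H0  best=H0
  ? 115.113.238.161  path d0:-→d1:-→d2:-  best=no-route
  add 163.148.0.0/14 -> H1 at depth 14
  - 77.0.0.0/8 clear@8
  add 77.59.0.0/16 -> H4 at depth 16
  - 163.148.0.0/14 clear@14
  add 77.48.0.0/12 -> H3 at depth 12
  add 0.0.0.0/0 -> H3 at depth 0
  add 77.59.0.0/16 -> H0 at depth 16
  add 163.150.102.0/24 -> H4 at depth 24
  - 77.48.0.0/12 clear@12
  - 76.0.0.0/6 clear@6
  add 77.59.90.0/24 -> H1 at depth 24
  - 77.59.90.241/32 clear@32
  ? 77.59.0.158  path d0:H3→d1:-→d2:-→d3:-→d4:-→d5:-→d6:-→d7:-→d8:-→d9:-→d10:-→d11:-→d12:-→d13:-→d14:-→d15:H2→d16:H0→d17:-  best=H0
  add 77.59.90.0/24 -> H0 at depth 24
  add 163.150.96.0/20 -> H0 at depth 20
  ? 227.194.0.25  path d0:H3→d1:-  best=H3
  ? 77.59.0.83  path d0:H3→d1:-→d2:-→d3:-→d4:-→d5:-→d6:-→d7:-→d8:-→d9:-→d10:-→d11:-→d12:-→d13:-→d14:-→d15:H2→d16:H0→d17:-  best=H0
  ? 163.150.102.150  path d0:H3→d1:-→d2:-→d3:-→d4:-→d5:-→d6:-→d7:-→d8:-→d9:-→d10:-→d11:-→d12:-→d13:-→d14:-→d15:-→d16:-→d17:-→d18:-→d19:-→d20:H0→d21:-→d22:-→d23:-→d24:H4  best=H4
  ? 77.59.0.63  path d0:H3→d1:-→d2:-→d3:-→d4:-→d5:-→d6:-→d7:-→d8:-→d9:-→d10:-→d11:-→d12:-→d13:-→d14:-→d15:H2→d16:H0→d17:-  best=H0
  ? 77.59.90.226  path d0:H3→d1:-→d2:-→d3:-→d4:-→d5:-→d6:-→d7:-→d8:-→d9:-→d10:-→d11:-→d12:-→d13:-→d14:-→d15:H2→d16:H0→d17:-→d18:-→d19:-→d20:-→d21:-→d22:-→d23:-→d24:H0→d25:-→d26:-→d27:H1  best=H1
  ? 77.59.90.1  path d0:H3→d1:-→d2:-→d3:-→d4:-→d5:-→d6:-→d7:-→d8:-→d9:-→d10:-→d11:-→d12:-→d13:-→d14:-→d15:H2→d16:H0→d17:-→d18:-→d19:-→d20:-→d21:-→d22:-→d23:-→d24:H0  best=H0
  add 163.150.102.0/24 -> H0 at depth 24
  add 77.59.90.241/32 -> H1 at depth 32
  add 77.0.0.0/8 -> H3 at depth 8
  add 76.0.0.0/7 -> H2 at depth 7
  add 77.59.90.0/24 -> H4 at depth 24
  add 163.148.0.0/14 -> H3 at depth 14
  ? 99.27.147.10  path d0:H3→d1:-→d2:-  best=H3

== LOOKUPS ==
["H3","no-route","no-route","H0","H0","no-route","H0","H3","H0","H4","H0","H1","H0","H3"]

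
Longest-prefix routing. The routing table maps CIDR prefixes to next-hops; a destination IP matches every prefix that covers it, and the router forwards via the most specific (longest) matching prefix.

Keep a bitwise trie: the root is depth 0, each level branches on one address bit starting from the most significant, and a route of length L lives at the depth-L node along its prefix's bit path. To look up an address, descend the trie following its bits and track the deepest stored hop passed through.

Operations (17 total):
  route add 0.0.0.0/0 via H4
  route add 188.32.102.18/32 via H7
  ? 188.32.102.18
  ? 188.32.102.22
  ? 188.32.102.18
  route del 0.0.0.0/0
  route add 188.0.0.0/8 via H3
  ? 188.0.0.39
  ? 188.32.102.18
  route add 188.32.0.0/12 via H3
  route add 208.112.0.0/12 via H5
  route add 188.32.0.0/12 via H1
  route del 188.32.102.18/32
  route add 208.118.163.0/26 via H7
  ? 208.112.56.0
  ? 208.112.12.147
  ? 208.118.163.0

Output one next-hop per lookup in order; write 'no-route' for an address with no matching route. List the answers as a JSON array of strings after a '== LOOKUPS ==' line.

Process each operation:
  add 0.0.0.0/0 -> H4 at depth 0
  add 188.32.102.18/32 -> H7 at depth 32
  ? 188.32.102.18  path d0:H4→d1:-→d2:-→d3:-→d4:-→d5:-→d6:-→d7:-→d8:-→d9:-→d10:-→d11:-→d12:-→d13:-→d14:-→d15:-→d16:-→d17:-→d18:-→d19:-→d20:-→d21:-→d22:-→d23:-→d24:-→d25:-→d26:-→d27:-→d28:-→d29:-→d30:-→d31:-→d32:H7  best=H7
  ? 188.32.102.22  path d0:H4→d1:-→d2:-→d3:-→d4:-→d5:-→d6:-→d7:-→d8:-→d9:-→d10:-→d11:-→d12:-→d13:-→d14:-→d15:-→d16:-→d17:-→d18:-→d19:-→d20:-→d21:-→d22:-→d23:-→d24:-→d25:-→d26:-→d27:-→d28:-→d29:-  best=H4
  ? 188.32.102.18  path d0:H4→d1:-→d2:-→d3:-→d4:-→d5:-→d6:-→d7:-→d8:-→d9:-→d10:-→d11:-→d12:-→d13:-→d14:-→d15:-→d16:-→d17:-→d18:-→d19:-→d20:-→d21:-→d22:-→d23:-→d24:-→d25:-→d26:-→d27:-→d28:-→d29:-→d30:-→d31:-→d32:H7  best=H7
  del 0.0.0.0/0 (clear depth 0)
  add 188.0.0.0/8 -> H3 at depth 8
  ? 188.0.0.39  path d0:-→d1:-→d2:-→d3:-→d4:-→d5:-→d6:-→d7:-→d8:H3→d9:-→d10:-  best=H3
  ? 188.32.102.18  path d0:-→d1:-→d2:-→d3:-→d4:-→d5:-→d6:-→d7:-→d8:H3→d9:-→d10:-→d11:-→d12:-→d13:-→d14:-→d15:-→d16:-→d17:-→d18:-→d19:-→d20:-→d21:-→d22:-→d23:-→d24:-→d25:-→d26:-→d27:-→d28:-→d29:-→d30:-→d31:-→d32:H7  best=H7
  add 188.32.0.0/12 -> H3 at depth 12
  add 208.112.0.0/12 -> H5 at depth 12
  add 188.32.0.0/12 -> H1 at depth 12
  del 188.32.102.18/32 (clear depth 32)
  add 208.118.163.0/26 -> H7 at depth 26
  ? 208.112.56.0  path d0:-→d1:-→d2:-→d3:-→d4:-→d5:-→d6:-→d7:-→d8:-→d9:-→d10:-→d11:-→d12:H5→d13:-  best=H5
  ? 208.112.12.147  path d0:-→d1:-→d2:-→d3:-→d4:-→d5:-→d6:-→d7:-→d8:-→d9:-→d10:-→d11:-→d12:H5→d13:-  best=H5
  ? 208.118.163.0  path d0:-→d1:-→d2:-→d3:-→d4:-→d5:-→d6:-→d7:-→d8:-→d9:-→d10:-→d11:-→d12:H5→d13:-→d14:-→d15:-→d16:-→d17:-→d18:-→d19:-→d20:-→d21:-→d22:-→d23:-→d24:-→d25:-→d26:H7  best=H7

== LOOKUPS ==
["H7","H4","H7","H3","H7","H5","H5","H7"]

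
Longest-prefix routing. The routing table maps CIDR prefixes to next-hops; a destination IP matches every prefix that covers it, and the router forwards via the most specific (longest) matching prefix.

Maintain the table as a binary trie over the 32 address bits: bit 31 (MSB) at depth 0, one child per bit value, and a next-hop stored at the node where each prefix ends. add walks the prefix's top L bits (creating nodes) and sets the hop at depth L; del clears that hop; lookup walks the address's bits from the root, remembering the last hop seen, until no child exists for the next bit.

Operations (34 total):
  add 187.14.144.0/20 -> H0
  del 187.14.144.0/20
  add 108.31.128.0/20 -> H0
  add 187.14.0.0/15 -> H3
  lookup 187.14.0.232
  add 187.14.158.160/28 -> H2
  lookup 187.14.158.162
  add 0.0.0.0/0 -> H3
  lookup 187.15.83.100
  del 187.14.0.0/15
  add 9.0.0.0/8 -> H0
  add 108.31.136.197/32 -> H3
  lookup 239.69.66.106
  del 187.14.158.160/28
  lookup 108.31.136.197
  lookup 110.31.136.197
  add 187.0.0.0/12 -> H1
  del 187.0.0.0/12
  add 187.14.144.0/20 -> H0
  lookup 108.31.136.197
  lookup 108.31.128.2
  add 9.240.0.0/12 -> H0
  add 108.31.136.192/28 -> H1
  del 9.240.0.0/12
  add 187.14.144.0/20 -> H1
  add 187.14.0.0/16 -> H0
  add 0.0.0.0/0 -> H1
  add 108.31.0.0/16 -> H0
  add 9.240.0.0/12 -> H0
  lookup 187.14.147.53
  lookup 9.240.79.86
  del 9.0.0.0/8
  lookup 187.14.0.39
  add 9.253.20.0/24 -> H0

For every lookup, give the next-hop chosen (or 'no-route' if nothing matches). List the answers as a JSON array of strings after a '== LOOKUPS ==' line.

Process each operation:
  add 187.14.144.0/20 -> H0 at depth 20
  del 187.14.144.0/20 (clear depth 20)
  add 108.31.128.0/20 -> H0 at depth 20
  add 187.14.0.0/15 -> H3 at depth 15
  lookup 187.14.0.232: bits 1011101100001110 walk d0:-→d1:-→d2:-→d3:-→d4:-→d5:-→d6:-→d7:-→d8:-→d9:-→d10:-→d11:-→d12:-→d13:-→d14:-→d15:H3→d16:- -> H3
  add 187.14.158.160/28 -> H2 at depth 28
  lookup 187.14.158.162: bits 1011101100001110100111101010 walk d0:-→d1:-→d2:-→d3:-→d4:-→d5:-→d6:-→d7:-→d8:-→d9:-→d10:-→d11:-→d12:-→d13:-→d14:-→d15:H3→d16:-→d17:-→d18:-→d19:-→d20:-→d21:-→d22:-→d23:-→d24:-→d25:-→d26:-→d27:-→d28:H2 -> H2
  add 0.0.0.0/0 -> H3 at depth 0
  lookup 187.15.83.100: bits 101110110000111 walk d0:H3→d1:-→d2:-→d3:-→d4:-→d5:-→d6:-→d7:-→d8:-→d9:-→d10:-→d11:-→d12:-→d13:-→d14:-→d15:H3 -> H3
  del 187.14.0.0/15 (clear depth 15)
  add 9.0.0.0/8 -> H0 at depth 8
  add 108.31.136.197/32 -> H3 at depth 32
  lookup 239.69.66.106: bits 1 walk d0:H3→d1:- -> H3
  del 187.14.158.160/28 (clear depth 28)
  lookup 108.31.136.197: bits 01101100000111111000100011000101 walk d0:H3→d1:-→d2:-→d3:-→d4:-→d5:-→d6:-→d7:-→d8:-→d9:-→d10:-→d11:-→d12:-→d13:-→d14:-→d15:-→d16:-→d17:-→d18:-→d19:-→d20:H0→d21:-→d22:-→d23:-→d24:-→d25:-→d26:-→d27:-→d28:-→d29:-→d30:-→d31:-→d32:H3 -> H3
  lookup 110.31.136.197: bits 011011 walk d0:H3→d1:-→d2:-→d3:-→d4:-→d5:-→d6:- -> H3
  add 187.0.0.0/12 -> H1 at depth 12
  del 187.0.0.0/12 (clear depth 12)
  add 187.14.144.0/20 -> H0 at depth 20
  lookup 108.31.136.197: bits 01101100000111111000100011000101 walk d0:H3→d1:-→d2:-→d3:-→d4:-→d5:-→d6:-→d7:-→d8:-→d9:-→d10:-→d11:-→d12:-→d13:-→d14:-→d15:-→d16:-→d17:-→d18:-→d19:-→d20:H0→d21:-→d22:-→d23:-→d24:-→d25:-→d26:-→d27:-→d28:-→d29:-→d30:-→d31:-→d32:H3 -> H3
  lookup 108.31.128.2: bits 01101100000111111000 walk d0:H3→d1:-→d2:-→d3:-→d4:-→d5:-→d6:-→d7:-→d8:-→d9:-→d10:-→d11:-→d12:-→d13:-→d14:-→d15:-→d16:-→d17:-→d18:-→d19:-→d20:H0 -> H0
  add 9.240.0.0/12 -> H0 at depth 12
  add 108.31.136.192/28 -> H1 at depth 28
  del 9.240.0.0/12 (clear depth 12)
  add 187.14.144.0/20 -> H1 at depth 20
  add 187.14.0.0/16 -> H0 at depth 16
  add 0.0.0.0/0 -> H1 at depth 0
  add 108.31.0.0/16 -> H0 at depth 16
  add 9.240.0.0/12 -> H0 at depth 12
  lookup 187.14.147.53: bits 10111011000011101001 walk d0:H1→d1:-→d2:-→d3:-→d4:-→d5:-→d6:-→d7:-→d8:-→d9:-→d10:-→d11:-→d12:-→d13:-→d14:-→d15:-→d16:H0→d17:-→d18:-→d19:-→d20:H1 -> H1
  lookup 9.240.79.86: bits 000010011111 walk d0:H1→d1:-→d2:-→d3:-→d4:-→d5:-→d6:-→d7:-→d8:H0→d9:-→d10:-→d11:-→d12:H0 -> H0
  del 9.0.0.0/8 (clear depth 8)
  lookup 187.14.0.39: bits 1011101100001110 walk d0:H1→d1:-→d2:-→d3:-→d4:-→d5:-→d6:-→d7:-→d8:-→d9:-→d10:-→d11:-→d12:-→d13:-→d14:-→d15:-→d16:H0 -> H0
  add 9.253.20.0/24 -> H0 at depth 24

== LOOKUPS ==
["H3","H2","H3","H3","H3","H3","H3","H0","H1","H0","H0"]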